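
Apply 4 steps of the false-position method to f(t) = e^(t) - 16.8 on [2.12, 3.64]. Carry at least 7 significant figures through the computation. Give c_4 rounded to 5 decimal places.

f(2.120000) = -8.468863, f(3.640000) = 21.291837
step 1: c = 2.552539, f(c) = -3.960334 < 0 → new bracket [2.552539, 3.640000]
step 2: c = 2.723087, f(c) = -1.572739 < 0 → new bracket [2.723087, 3.640000]
step 3: c = 2.786157, f(c) = -0.581426 < 0 → new bracket [2.786157, 3.640000]
step 4: c = 2.808854, f(c) = -0.209112 < 0 → new bracket [2.808854, 3.640000]

2.80885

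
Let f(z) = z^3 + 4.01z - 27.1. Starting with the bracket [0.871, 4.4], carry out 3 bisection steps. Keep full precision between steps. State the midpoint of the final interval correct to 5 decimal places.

f(0.871000) = -22.946514, f(4.400000) = 75.728000 (opposite signs)
step 1: m = 2.635500, f(m) = 1.774170 > 0 → root in [0.871000, 2.635500]
step 2: m = 1.753250, f(m) = -14.680178 < 0 → root in [1.753250, 2.635500]
step 3: m = 2.194375, f(m) = -7.734023 < 0 → root in [2.194375, 2.635500]
Midpoint of [2.194375, 2.635500] = 2.414938

2.41494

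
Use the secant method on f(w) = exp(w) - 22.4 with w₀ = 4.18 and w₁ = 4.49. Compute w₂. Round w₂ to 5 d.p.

f(w_0) = 42.965853, f(w_1) = 66.721446
w_2 = 4.490000 - (66.721446)·(4.490000 - 4.180000)/(66.721446 - (42.965853)) = 3.619315; f(w_2) = 14.911985

3.61931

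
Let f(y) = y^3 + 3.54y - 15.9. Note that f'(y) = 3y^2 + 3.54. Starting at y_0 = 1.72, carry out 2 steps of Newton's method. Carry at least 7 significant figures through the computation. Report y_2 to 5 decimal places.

2.05261

y_0 = 1.720000: f = -4.722752, f' = 12.415200 → y_1 = 1.720000 - (-4.722752)/(12.415200) = 2.100401
y_1 = 2.100401: f = 0.801722, f' = 16.775051 → y_2 = 2.100401 - (0.801722)/(16.775051) = 2.052608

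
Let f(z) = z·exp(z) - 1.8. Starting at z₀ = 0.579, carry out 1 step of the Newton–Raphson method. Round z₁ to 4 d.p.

0.8512

Newton update: z ← z − f(z)/f'(z).
f'(z) = (z + 1)·exp(z)
z_0 = 0.579000: f = -0.766917, f' = 2.817336 → z_1 = 0.579000 - (-0.766917)/(2.817336) = 0.851214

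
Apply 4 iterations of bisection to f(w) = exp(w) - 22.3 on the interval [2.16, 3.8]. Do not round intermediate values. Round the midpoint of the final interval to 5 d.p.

f(2.160000) = -13.628862, f(3.800000) = 22.401184 (opposite signs)
step 1: m = 2.980000, f(m) = -2.612183 < 0 → root in [2.980000, 3.800000]
step 2: m = 3.390000, f(m) = 7.365952 > 0 → root in [2.980000, 3.390000]
step 3: m = 3.185000, f(m) = 1.867288 > 0 → root in [2.980000, 3.185000]
step 4: m = 3.082500, f(m) = -0.487134 < 0 → root in [3.082500, 3.185000]
Midpoint of [3.082500, 3.185000] = 3.133750

3.13375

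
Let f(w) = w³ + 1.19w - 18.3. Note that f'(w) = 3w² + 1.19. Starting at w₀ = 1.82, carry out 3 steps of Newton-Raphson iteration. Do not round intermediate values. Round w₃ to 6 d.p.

w_0 = 1.820000: f = -10.105632, f' = 11.127200 → w_1 = 1.820000 - (-10.105632)/(11.127200) = 2.728192
w_1 = 2.728192: f = 5.252563, f' = 23.519092 → w_2 = 2.728192 - (5.252563)/(23.519092) = 2.504860
w_2 = 2.504860: f = 0.397084, f' = 20.012970 → w_3 = 2.504860 - (0.397084)/(20.012970) = 2.485019

2.485019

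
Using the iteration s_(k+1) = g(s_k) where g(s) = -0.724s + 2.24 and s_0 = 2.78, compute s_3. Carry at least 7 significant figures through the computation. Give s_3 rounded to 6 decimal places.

0.737375

s_1 = g(2.780000) = 0.227280
s_2 = g(0.227280) = 2.075449
s_3 = g(2.075449) = 0.737375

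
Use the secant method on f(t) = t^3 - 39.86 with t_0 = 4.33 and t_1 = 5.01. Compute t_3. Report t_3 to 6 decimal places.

3.511576

f(t_0) = 41.322737, f(t_1) = 85.891501
t_2 = 5.010000 - (85.891501)·(5.010000 - 4.330000)/(85.891501 - (41.322737)) = 3.699526; f(t_2) = 10.773522
t_3 = 3.699526 - (10.773522)·(3.699526 - 5.010000)/(10.773522 - (85.891501)) = 3.511576; f(t_3) = 3.441815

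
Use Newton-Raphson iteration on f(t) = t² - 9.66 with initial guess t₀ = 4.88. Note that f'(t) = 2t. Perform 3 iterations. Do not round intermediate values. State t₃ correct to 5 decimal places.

3.10809

t_0 = 4.880000: f = 14.154400, f' = 9.760000 → t_1 = 4.880000 - (14.154400)/(9.760000) = 3.429754
t_1 = 3.429754: f = 2.103213, f' = 6.859508 → t_2 = 3.429754 - (2.103213)/(6.859508) = 3.123141
t_2 = 3.123141: f = 0.094011, f' = 6.246283 → t_3 = 3.123141 - (0.094011)/(6.246283) = 3.108090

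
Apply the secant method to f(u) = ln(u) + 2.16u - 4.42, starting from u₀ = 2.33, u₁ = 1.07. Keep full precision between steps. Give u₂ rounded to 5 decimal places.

Secant update: u_(k+1) = u_k − f(u_k)·(u_k − u_(k-1))/(f(u_k) − f(u_(k-1))).
f(u_0) = 1.458668, f(u_1) = -2.041141
u_2 = 1.070000 - (-2.041141)·(1.070000 - 2.330000)/(-2.041141 - (1.458668)) = 1.804851; f(u_2) = 0.068956

1.80485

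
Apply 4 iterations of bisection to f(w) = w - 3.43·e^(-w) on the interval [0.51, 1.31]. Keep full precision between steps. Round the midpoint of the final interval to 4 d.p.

f(0.510000) = -1.549700, f(1.310000) = 0.384517 (opposite signs)
step 1: m = 0.910000, f(m) = -0.470658 < 0 → root in [0.910000, 1.310000]
step 2: m = 1.110000, f(m) = -0.020387 < 0 → root in [1.110000, 1.310000]
step 3: m = 1.210000, f(m) = 0.187183 > 0 → root in [1.110000, 1.210000]
step 4: m = 1.160000, f(m) = 0.084742 > 0 → root in [1.110000, 1.160000]
Midpoint of [1.110000, 1.160000] = 1.135000

1.1350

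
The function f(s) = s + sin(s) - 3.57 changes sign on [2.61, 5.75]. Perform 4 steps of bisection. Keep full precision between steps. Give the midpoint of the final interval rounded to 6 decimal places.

4.474375

f(2.610000) = -0.453093, f(5.750000) = 1.671721 (opposite signs)
step 1: m = 4.180000, f(m) = -0.251597 < 0 → root in [4.180000, 5.750000]
step 2: m = 4.965000, f(m) = 0.426737 > 0 → root in [4.180000, 4.965000]
step 3: m = 4.572500, f(m) = 0.012269 > 0 → root in [4.180000, 4.572500]
step 4: m = 4.376250, f(m) = -0.137785 < 0 → root in [4.376250, 4.572500]
Midpoint of [4.376250, 4.572500] = 4.474375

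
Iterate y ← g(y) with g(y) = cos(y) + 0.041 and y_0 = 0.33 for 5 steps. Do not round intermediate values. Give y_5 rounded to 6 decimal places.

0.815253

y_1 = g(0.330000) = 0.987042
y_2 = g(0.987042) = 0.592160
y_3 = g(0.592160) = 0.870737
y_4 = g(0.870737) = 0.685263
y_5 = g(0.685263) = 0.815253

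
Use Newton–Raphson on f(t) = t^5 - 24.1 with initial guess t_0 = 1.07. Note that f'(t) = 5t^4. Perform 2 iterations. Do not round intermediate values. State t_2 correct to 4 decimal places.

3.6379

Newton update: t ← t − f(t)/f'(t).
t_0 = 1.070000: f = -22.697448, f' = 6.553980 → t_1 = 1.070000 - (-22.697448)/(6.553980) = 4.533155
t_1 = 4.533155: f = 1890.168299, f' = 2111.408425 → t_2 = 4.533155 - (1890.168299)/(2111.408425) = 3.637938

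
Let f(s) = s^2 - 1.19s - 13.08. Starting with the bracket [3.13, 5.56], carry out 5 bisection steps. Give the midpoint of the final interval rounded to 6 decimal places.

4.231094

f(3.130000) = -7.007800, f(5.560000) = 11.217200 (opposite signs)
step 1: m = 4.345000, f(m) = 0.628475 > 0 → root in [3.130000, 4.345000]
step 2: m = 3.737500, f(m) = -3.558719 < 0 → root in [3.737500, 4.345000]
step 3: m = 4.041250, f(m) = -1.557386 < 0 → root in [4.041250, 4.345000]
step 4: m = 4.193125, f(m) = -0.487521 < 0 → root in [4.193125, 4.345000]
step 5: m = 4.269063, f(m) = 0.064710 > 0 → root in [4.193125, 4.269063]
Midpoint of [4.193125, 4.269063] = 4.231094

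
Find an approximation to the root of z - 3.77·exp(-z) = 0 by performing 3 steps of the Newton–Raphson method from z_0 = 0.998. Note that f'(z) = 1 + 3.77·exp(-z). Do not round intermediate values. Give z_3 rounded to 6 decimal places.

1.170038

Newton update: z ← z − f(z)/f'(z).
z_0 = 0.998000: f = -0.391682, f' = 2.389682 → z_1 = 0.998000 - (-0.391682)/(2.389682) = 1.161906
z_1 = 1.161906: f = -0.017688, f' = 2.179593 → z_2 = 1.161906 - (-0.017688)/(2.179593) = 1.170021
z_2 = 1.170021: f = -0.000039, f' = 2.170059 → z_3 = 1.170021 - (-0.000039)/(2.170059) = 1.170038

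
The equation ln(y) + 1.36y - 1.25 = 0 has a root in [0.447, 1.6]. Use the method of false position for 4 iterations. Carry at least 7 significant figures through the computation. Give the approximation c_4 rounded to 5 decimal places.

f(0.447000) = -1.447277, f(1.600000) = 1.396004
step 1: c = 1.033896, f(c) = 0.189433 > 0 → new bracket [0.447000, 1.033896]
step 2: c = 0.965969, f(c) = 0.029094 > 0 → new bracket [0.447000, 0.965969]
step 3: c = 0.955742, f(c) = 0.004541 > 0 → new bracket [0.447000, 0.955742]
step 4: c = 0.954150, f(c) = 0.000711 > 0 → new bracket [0.447000, 0.954150]

0.95415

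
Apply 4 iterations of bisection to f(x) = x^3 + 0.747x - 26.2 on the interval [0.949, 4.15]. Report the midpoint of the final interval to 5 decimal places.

2.84959

f(0.949000) = -24.636427, f(4.150000) = 48.373425 (opposite signs)
step 1: m = 2.549500, f(m) = -7.723900 < 0 → root in [2.549500, 4.150000]
step 2: m = 3.349750, f(m) = 13.889222 > 0 → root in [2.549500, 3.349750]
step 3: m = 2.949625, f(m) = 1.665956 > 0 → root in [2.549500, 2.949625]
step 4: m = 2.749563, f(m) = -3.359126 < 0 → root in [2.749563, 2.949625]
Midpoint of [2.749563, 2.949625] = 2.849594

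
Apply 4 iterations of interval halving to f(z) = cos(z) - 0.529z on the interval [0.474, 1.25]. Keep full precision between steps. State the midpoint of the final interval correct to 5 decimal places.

f(0.474000) = 0.639004, f(1.250000) = -0.345928 (opposite signs)
step 1: m = 0.862000, f(m) = 0.194922 > 0 → root in [0.862000, 1.250000]
step 2: m = 1.056000, f(m) = -0.066266 < 0 → root in [0.862000, 1.056000]
step 3: m = 0.959000, f(m) = 0.067028 > 0 → root in [0.959000, 1.056000]
step 4: m = 1.007500, f(m) = 0.001009 > 0 → root in [1.007500, 1.056000]
Midpoint of [1.007500, 1.056000] = 1.031750

1.03175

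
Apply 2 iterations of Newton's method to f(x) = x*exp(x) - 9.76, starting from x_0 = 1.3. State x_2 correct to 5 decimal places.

Newton update: x ← x − f(x)/f'(x).
f'(x) = (x+1)*exp(x)
x_0 = 1.300000: f = -4.989914, f' = 8.439382 → x_1 = 1.300000 - (-4.989914)/(8.439382) = 1.891265
x_1 = 1.891265: f = 2.774834, f' = 19.162583 → x_2 = 1.891265 - (2.774834)/(19.162583) = 1.746461

1.74646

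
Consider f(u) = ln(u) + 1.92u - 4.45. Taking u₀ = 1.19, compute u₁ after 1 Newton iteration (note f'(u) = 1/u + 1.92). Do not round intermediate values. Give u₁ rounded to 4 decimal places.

u_0 = 1.190000: f = -1.991247, f' = 2.760336 → u_1 = 1.190000 - (-1.991247)/(2.760336) = 1.911378

1.9114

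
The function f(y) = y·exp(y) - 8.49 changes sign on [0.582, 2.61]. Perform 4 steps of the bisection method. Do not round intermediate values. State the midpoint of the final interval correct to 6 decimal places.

f(0.582000) = -7.448445, f(2.610000) = 27.003523 (opposite signs)
step 1: m = 1.596000, f(m) = -0.616517 < 0 → root in [1.596000, 2.610000]
step 2: m = 2.103000, f(m) = 8.735053 > 0 → root in [1.596000, 2.103000]
step 3: m = 1.849500, f(m) = 3.266606 > 0 → root in [1.596000, 1.849500]
step 4: m = 1.722750, f(m) = 1.157240 > 0 → root in [1.596000, 1.722750]
Midpoint of [1.596000, 1.722750] = 1.659375

1.659375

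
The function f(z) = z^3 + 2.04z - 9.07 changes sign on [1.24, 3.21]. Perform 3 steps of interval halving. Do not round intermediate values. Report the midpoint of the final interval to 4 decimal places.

f(1.240000) = -4.633776, f(3.210000) = 30.554561 (opposite signs)
step 1: m = 2.225000, f(m) = 6.484141 > 0 → root in [1.240000, 2.225000]
step 2: m = 1.732500, f(m) = -0.335504 < 0 → root in [1.732500, 2.225000]
step 3: m = 1.978750, f(m) = 2.714350 > 0 → root in [1.732500, 1.978750]
Midpoint of [1.732500, 1.978750] = 1.855625

1.8556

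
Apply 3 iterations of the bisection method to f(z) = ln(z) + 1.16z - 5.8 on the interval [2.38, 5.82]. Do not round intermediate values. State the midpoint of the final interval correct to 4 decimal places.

f(2.380000) = -2.172100, f(5.820000) = 2.712500 (opposite signs)
step 1: m = 4.100000, f(m) = 0.366987 > 0 → root in [2.380000, 4.100000]
step 2: m = 3.240000, f(m) = -0.866027 < 0 → root in [3.240000, 4.100000]
step 3: m = 3.670000, f(m) = -0.242608 < 0 → root in [3.670000, 4.100000]
Midpoint of [3.670000, 4.100000] = 3.885000

3.8850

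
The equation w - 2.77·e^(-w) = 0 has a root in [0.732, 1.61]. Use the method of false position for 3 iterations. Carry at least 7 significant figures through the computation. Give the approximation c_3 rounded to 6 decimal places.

1.009651

f(0.732000) = -0.600221, f(1.610000) = 1.056311
step 1: c = 1.050131, f(c) = 0.080930 > 0 → new bracket [0.732000, 1.050131]
step 2: c = 1.012333, f(c) = 0.005796 > 0 → new bracket [0.732000, 1.012333]
step 3: c = 1.009651, f(c) = 0.000413 > 0 → new bracket [0.732000, 1.009651]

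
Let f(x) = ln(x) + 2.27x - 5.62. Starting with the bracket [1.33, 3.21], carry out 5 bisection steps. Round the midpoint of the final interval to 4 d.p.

f(1.330000) = -2.315721, f(3.210000) = 2.832971 (opposite signs)
step 1: m = 2.270000, f(m) = 0.352680 > 0 → root in [1.330000, 2.270000]
step 2: m = 1.800000, f(m) = -0.946213 < 0 → root in [1.800000, 2.270000]
step 3: m = 2.035000, f(m) = -0.290054 < 0 → root in [2.035000, 2.270000]
step 4: m = 2.152500, f(m) = 0.032805 > 0 → root in [2.035000, 2.152500]
step 5: m = 2.093750, f(m) = -0.128231 < 0 → root in [2.093750, 2.152500]
Midpoint of [2.093750, 2.152500] = 2.123125

2.1231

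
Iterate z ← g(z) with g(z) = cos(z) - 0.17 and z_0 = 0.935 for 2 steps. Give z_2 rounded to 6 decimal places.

0.741525

z_1 = g(0.935000) = 0.423818
z_2 = g(0.423818) = 0.741525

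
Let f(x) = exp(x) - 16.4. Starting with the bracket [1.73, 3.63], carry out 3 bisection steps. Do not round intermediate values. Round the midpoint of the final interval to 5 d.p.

2.79875

f(1.730000) = -10.759346, f(3.630000) = 21.312817 (opposite signs)
step 1: m = 2.680000, f(m) = -1.814907 < 0 → root in [2.680000, 3.630000]
step 2: m = 3.155000, f(m) = 7.053037 > 0 → root in [2.680000, 3.155000]
step 3: m = 2.917500, f(m) = 2.094992 > 0 → root in [2.680000, 2.917500]
Midpoint of [2.680000, 2.917500] = 2.798750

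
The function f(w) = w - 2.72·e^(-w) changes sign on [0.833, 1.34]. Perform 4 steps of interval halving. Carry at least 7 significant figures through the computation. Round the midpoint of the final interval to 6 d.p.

f(0.833000) = -0.349501, f(1.340000) = 0.627780 (opposite signs)
step 1: m = 1.086500, f(m) = 0.168785 > 0 → root in [0.833000, 1.086500]
step 2: m = 0.959750, f(m) = -0.081979 < 0 → root in [0.959750, 1.086500]
step 3: m = 1.023125, f(m) = 0.045367 > 0 → root in [0.959750, 1.023125]
step 4: m = 0.991437, f(m) = -0.017799 < 0 → root in [0.991437, 1.023125]
Midpoint of [0.991437, 1.023125] = 1.007281

1.007281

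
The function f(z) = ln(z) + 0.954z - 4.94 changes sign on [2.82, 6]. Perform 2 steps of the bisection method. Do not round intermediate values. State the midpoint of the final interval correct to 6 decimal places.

4.012500

f(2.820000) = -1.212983, f(6.000000) = 2.575759 (opposite signs)
step 1: m = 4.410000, f(m) = 0.751015 > 0 → root in [2.820000, 4.410000]
step 2: m = 3.615000, f(m) = -0.206198 < 0 → root in [3.615000, 4.410000]
Midpoint of [3.615000, 4.410000] = 4.012500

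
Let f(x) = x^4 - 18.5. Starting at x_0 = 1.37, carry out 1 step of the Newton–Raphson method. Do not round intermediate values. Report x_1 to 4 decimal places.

2.8262

f'(x) = 4x^3
x_0 = 1.370000: f = -14.977246, f' = 10.285412 → x_1 = 1.370000 - (-14.977246)/(10.285412) = 2.826164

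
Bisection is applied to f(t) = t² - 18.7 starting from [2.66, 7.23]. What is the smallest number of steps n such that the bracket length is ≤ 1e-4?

Initial width b − a = 7.23 − 2.66 = 4.570000.
After n steps the width is (b−a)/2^n; need (b−a)/2^n ≤ 1e-4.
So n ≥ log₂(4.570000/1e-4) = log₂(45700.0000) ≈ 15.4799.
Hence n = 16.

16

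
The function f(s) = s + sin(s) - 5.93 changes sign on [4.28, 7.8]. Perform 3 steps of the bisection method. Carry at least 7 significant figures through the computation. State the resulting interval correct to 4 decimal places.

f(4.280000) = -2.557967, f(7.800000) = 2.868543 (opposite signs)
step 1: m = 6.040000, f(m) = -0.130795 < 0 → root in [6.040000, 7.800000]
step 2: m = 6.920000, f(m) = 1.584637 > 0 → root in [6.040000, 6.920000]
step 3: m = 6.480000, f(m) = 0.745547 > 0 → root in [6.040000, 6.480000]

[6.0400, 6.4800]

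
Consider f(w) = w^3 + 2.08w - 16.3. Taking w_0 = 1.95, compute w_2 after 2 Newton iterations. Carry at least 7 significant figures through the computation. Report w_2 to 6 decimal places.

f'(w) = 3w^2 + 2.08
w_0 = 1.950000: f = -4.829125, f' = 13.487500 → w_1 = 1.950000 - (-4.829125)/(13.487500) = 2.308044
w_1 = 2.308044: f = 0.795846, f' = 18.061208 → w_2 = 2.308044 - (0.795846)/(18.061208) = 2.263981

2.263981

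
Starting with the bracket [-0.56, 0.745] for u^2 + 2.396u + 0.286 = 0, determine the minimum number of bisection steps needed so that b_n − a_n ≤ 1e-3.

Initial width b − a = 0.745 − -0.56 = 1.305000.
After n steps the width is (b−a)/2^n; need (b−a)/2^n ≤ 1e-3.
So n ≥ log₂(1.305000/1e-3) = log₂(1305.0000) ≈ 10.3498.
Hence n = 11.

11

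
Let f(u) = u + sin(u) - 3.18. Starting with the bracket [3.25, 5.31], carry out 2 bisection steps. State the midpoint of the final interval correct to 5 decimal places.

3.50750

f(3.250000) = -0.038195, f(5.310000) = 1.303318 (opposite signs)
step 1: m = 4.280000, f(m) = 0.192033 > 0 → root in [3.250000, 4.280000]
step 2: m = 3.765000, f(m) = 0.001195 > 0 → root in [3.250000, 3.765000]
Midpoint of [3.250000, 3.765000] = 3.507500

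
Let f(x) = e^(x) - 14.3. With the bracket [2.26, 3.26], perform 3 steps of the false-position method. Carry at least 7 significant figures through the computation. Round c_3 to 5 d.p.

f(2.260000) = -4.716911, f(3.260000) = 11.749537
step 1: c = 2.546456, f(c) = -1.538206 < 0 → new bracket [2.546456, 3.260000]
step 2: c = 2.629057, f(c) = -0.439312 < 0 → new bracket [2.629057, 3.260000]
step 3: c = 2.651797, f(c) = -0.120501 < 0 → new bracket [2.651797, 3.260000]

2.65180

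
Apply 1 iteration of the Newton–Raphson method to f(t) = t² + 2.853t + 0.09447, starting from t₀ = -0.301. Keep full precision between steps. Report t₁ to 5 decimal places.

-0.00172

f'(t) = 2t + 2.853
t_0 = -0.301000: f = -0.673682, f' = 2.251000 → t_1 = -0.301000 - (-0.673682)/(2.251000) = -0.001719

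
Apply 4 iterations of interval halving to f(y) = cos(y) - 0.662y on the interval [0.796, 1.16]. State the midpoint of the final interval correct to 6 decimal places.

0.921125

f(0.796000) = 0.172619, f(1.160000) = -0.368580 (opposite signs)
step 1: m = 0.978000, f(m) = -0.088754 < 0 → root in [0.796000, 0.978000]
step 2: m = 0.887000, f(m) = 0.044546 > 0 → root in [0.887000, 0.978000]
step 3: m = 0.932500, f(m) = -0.021487 < 0 → root in [0.887000, 0.932500]
step 4: m = 0.909750, f(m) = 0.011689 > 0 → root in [0.909750, 0.932500]
Midpoint of [0.909750, 0.932500] = 0.921125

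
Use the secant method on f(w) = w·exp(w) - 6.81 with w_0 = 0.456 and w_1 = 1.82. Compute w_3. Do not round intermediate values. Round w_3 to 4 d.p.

1.4522

f(w_0) = -6.090546, f(w_1) = 4.422782
w_2 = 1.820000 - (4.422782)·(1.820000 - 0.456000)/(4.422782 - (-6.090546)) = 1.246188; f(w_2) = -2.476927
w_3 = 1.246188 - (-2.476927)·(1.246188 - 1.820000)/(-2.476927 - (4.422782)) = 1.452181; f(w_3) = -0.605672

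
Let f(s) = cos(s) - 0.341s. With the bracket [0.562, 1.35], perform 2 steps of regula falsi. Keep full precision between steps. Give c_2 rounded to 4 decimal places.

f(0.562000) = 0.654549, f(1.350000) = -0.241343
step 1: c = 1.137722, f(c) = 0.031700 > 0 → new bracket [1.137722, 1.350000]
step 2: c = 1.162367, f(c) = 0.000801 > 0 → new bracket [1.162367, 1.350000]

1.1624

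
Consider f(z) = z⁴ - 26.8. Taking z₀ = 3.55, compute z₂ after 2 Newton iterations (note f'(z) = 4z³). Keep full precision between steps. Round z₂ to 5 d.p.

2.41043

z_0 = 3.550000: f = 132.023006, f' = 178.955500 → z_1 = 3.550000 - (132.023006)/(178.955500) = 2.812258
z_1 = 2.812258: f = 35.749030, f' = 88.966279 → z_2 = 2.812258 - (35.749030)/(88.966279) = 2.410431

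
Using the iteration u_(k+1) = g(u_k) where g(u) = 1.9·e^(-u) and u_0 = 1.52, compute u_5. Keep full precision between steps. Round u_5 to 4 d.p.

0.6294

u_1 = g(1.520000) = 0.415553
u_2 = g(0.415553) = 1.253953
u_3 = g(1.253953) = 0.542211
u_4 = g(0.542211) = 1.104776
u_5 = g(1.104776) = 0.629442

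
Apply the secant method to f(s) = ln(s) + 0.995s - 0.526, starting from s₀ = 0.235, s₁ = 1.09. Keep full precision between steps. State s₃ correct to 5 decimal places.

Secant update: s_(k+1) = s_k − f(s_k)·(s_k − s_(k-1))/(f(s_k) − f(s_(k-1))).
f(s_0) = -1.740345, f(s_1) = 0.644728
s_2 = 1.090000 - (0.644728)·(1.090000 - 0.235000)/(0.644728 - (-1.740345)) = 0.858878; f(s_2) = 0.176456
s_3 = 0.858878 - (0.176456)·(0.858878 - 1.090000)/(0.176456 - (0.644728)) = 0.771786; f(s_3) = -0.017120

0.77179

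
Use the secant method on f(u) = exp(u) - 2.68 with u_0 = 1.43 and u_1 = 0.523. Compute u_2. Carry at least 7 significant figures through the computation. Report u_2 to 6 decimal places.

Secant update: u_(k+1) = u_k − f(u_k)·(u_k − u_(k-1))/(f(u_k) − f(u_(k-1))).
f(u_0) = 1.498699, f(u_1) = -0.992919
u_2 = 0.523000 - (-0.992919)·(0.523000 - 1.430000)/(-0.992919 - (1.498699)) = 0.884443; f(u_2) = -0.258365

0.884443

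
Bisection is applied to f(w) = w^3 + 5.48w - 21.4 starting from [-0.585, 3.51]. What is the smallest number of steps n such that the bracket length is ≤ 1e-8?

29

Initial width b − a = 3.51 − -0.585 = 4.095000.
After n steps the width is (b−a)/2^n; need (b−a)/2^n ≤ 1e-8.
So n ≥ log₂(4.095000/1e-8) = log₂(409500000.0000) ≈ 28.6093.
Hence n = 29.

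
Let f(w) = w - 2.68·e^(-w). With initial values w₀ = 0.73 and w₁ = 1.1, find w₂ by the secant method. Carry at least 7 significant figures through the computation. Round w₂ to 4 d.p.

1.0000

Secant update: w_(k+1) = w_k − f(w_k)·(w_k − w_(k-1))/(f(w_k) − f(w_(k-1))).
f(w_0) = -0.561516, f(w_1) = 0.207905
w_2 = 1.100000 - (0.207905)·(1.100000 - 0.730000)/(0.207905 - (-0.561516)) = 1.000022; f(w_2) = 0.014127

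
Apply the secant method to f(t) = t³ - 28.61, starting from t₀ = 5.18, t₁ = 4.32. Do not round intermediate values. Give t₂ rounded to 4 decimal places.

3.5537

f(t_0) = 110.381832, f(t_1) = 52.011568
t_2 = 4.320000 - (52.011568)·(4.320000 - 5.180000)/(52.011568 - (110.381832)) = 3.553686; f(t_2) = 16.268379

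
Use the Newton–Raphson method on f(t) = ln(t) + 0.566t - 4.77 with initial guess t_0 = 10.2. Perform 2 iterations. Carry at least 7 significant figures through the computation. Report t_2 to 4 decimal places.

5.4348

Newton update: t ← t − f(t)/f'(t).
f'(t) = 1/t + 0.566
t_0 = 10.200000: f = 3.325588, f' = 0.664039 → t_1 = 10.200000 - (3.325588)/(0.664039) = 5.191881
t_1 = 5.191881: f = -0.184300, f' = 0.758608 → t_2 = 5.191881 - (-0.184300)/(0.758608) = 5.434825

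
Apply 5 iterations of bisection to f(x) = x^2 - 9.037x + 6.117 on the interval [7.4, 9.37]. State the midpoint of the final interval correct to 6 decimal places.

8.292656

f(7.400000) = -5.996800, f(9.370000) = 9.237210 (opposite signs)
step 1: m = 8.385000, f(m) = 0.649980 > 0 → root in [7.400000, 8.385000]
step 2: m = 7.892500, f(m) = -2.915966 < 0 → root in [7.892500, 8.385000]
step 3: m = 8.138750, f(m) = -1.193632 < 0 → root in [8.138750, 8.385000]
step 4: m = 8.261875, f(m) = -0.286986 < 0 → root in [8.261875, 8.385000]
step 5: m = 8.323438, f(m) = 0.177707 > 0 → root in [8.261875, 8.323438]
Midpoint of [8.261875, 8.323438] = 8.292656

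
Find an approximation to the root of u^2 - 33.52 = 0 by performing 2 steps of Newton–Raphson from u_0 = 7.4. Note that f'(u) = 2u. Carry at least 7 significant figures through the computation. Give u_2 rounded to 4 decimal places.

u_0 = 7.400000: f = 21.240000, f' = 14.800000 → u_1 = 7.400000 - (21.240000)/(14.800000) = 5.964865
u_1 = 5.964865: f = 2.059613, f' = 11.929730 → u_2 = 5.964865 - (2.059613)/(11.929730) = 5.792219

5.7922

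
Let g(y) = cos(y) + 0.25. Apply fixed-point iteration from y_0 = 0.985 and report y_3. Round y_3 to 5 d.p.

0.83603

y_1 = g(0.985000) = 0.802863
y_2 = g(0.802863) = 0.944650
y_3 = g(0.944650) = 0.836027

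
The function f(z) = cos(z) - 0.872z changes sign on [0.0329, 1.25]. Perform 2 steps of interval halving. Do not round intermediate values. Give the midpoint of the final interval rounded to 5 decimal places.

0.79359

f(0.032900) = 0.970770, f(1.250000) = -0.774678 (opposite signs)
step 1: m = 0.641450, f(m) = 0.241885 > 0 → root in [0.641450, 1.250000]
step 2: m = 0.945725, f(m) = -0.239517 < 0 → root in [0.641450, 0.945725]
Midpoint of [0.641450, 0.945725] = 0.793587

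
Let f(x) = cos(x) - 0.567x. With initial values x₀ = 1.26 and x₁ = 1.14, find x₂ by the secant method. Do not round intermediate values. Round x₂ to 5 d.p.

f(x_0) = -0.408603, f(x_1) = -0.228785
x_2 = 1.140000 - (-0.228785)·(1.140000 - 1.260000)/(-0.228785 - (-0.408603)) = 0.987322; f(x_2) = -0.008884

0.98732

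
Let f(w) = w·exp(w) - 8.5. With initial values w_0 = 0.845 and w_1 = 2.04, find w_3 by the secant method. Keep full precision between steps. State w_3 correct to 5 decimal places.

1.58422

f(w_0) = -6.532859, f(w_1) = 7.188843
w_2 = 2.040000 - (7.188843)·(2.040000 - 0.845000)/(7.188843 - (-6.532859)) = 1.413936; f(w_2) = -2.685744
w_3 = 1.413936 - (-2.685744)·(1.413936 - 2.040000)/(-2.685744 - (7.188843)) = 1.584216; f(w_3) = -0.776205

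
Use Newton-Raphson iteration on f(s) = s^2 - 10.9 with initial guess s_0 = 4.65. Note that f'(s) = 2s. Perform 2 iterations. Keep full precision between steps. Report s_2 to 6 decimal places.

3.306981

Newton update: s ← s − f(s)/f'(s).
s_0 = 4.650000: f = 10.722500, f' = 9.300000 → s_1 = 4.650000 - (10.722500)/(9.300000) = 3.497043
s_1 = 3.497043: f = 1.329310, f' = 6.994086 → s_2 = 3.497043 - (1.329310)/(6.994086) = 3.306981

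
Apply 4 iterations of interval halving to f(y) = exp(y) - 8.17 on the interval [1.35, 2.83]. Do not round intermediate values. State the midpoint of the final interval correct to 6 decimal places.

2.136250

f(1.350000) = -4.312574, f(2.830000) = 8.775461 (opposite signs)
step 1: m = 2.090000, f(m) = -0.085085 < 0 → root in [2.090000, 2.830000]
step 2: m = 2.460000, f(m) = 3.534812 > 0 → root in [2.090000, 2.460000]
step 3: m = 2.275000, f(m) = 1.557919 > 0 → root in [2.090000, 2.275000]
step 4: m = 2.182500, f(m) = 0.698450 > 0 → root in [2.090000, 2.182500]
Midpoint of [2.090000, 2.182500] = 2.136250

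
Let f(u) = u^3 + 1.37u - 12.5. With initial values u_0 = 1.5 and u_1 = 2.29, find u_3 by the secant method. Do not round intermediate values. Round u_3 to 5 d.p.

f(u_0) = -7.070000, f(u_1) = 2.646289
u_2 = 2.290000 - (2.646289)·(2.290000 - 1.500000)/(2.646289 - (-7.070000)) = 2.074839; f(u_2) = -0.725381
u_3 = 2.074839 - (-0.725381)·(2.074839 - 2.290000)/(-0.725381 - (2.646289)) = 2.121129; f(u_3) = -0.050701

2.12113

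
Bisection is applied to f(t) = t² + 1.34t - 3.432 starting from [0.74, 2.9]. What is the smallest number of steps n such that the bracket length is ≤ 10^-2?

Initial width b − a = 2.9 − 0.74 = 2.160000.
After n steps the width is (b−a)/2^n; need (b−a)/2^n ≤ 10^-2.
So n ≥ log₂(2.160000/10^-2) = log₂(216.0000) ≈ 7.7549.
Hence n = 8.

8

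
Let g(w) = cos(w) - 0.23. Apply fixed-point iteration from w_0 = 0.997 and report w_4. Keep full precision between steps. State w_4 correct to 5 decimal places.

w_1 = g(0.997000) = 0.312824
w_2 = g(0.312824) = 0.721468
w_3 = g(0.721468) = 0.520837
w_4 = g(0.520837) = 0.637403

0.63740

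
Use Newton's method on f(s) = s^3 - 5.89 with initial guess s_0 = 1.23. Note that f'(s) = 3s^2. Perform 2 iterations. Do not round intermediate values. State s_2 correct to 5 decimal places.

1.84960

Newton update: s ← s − f(s)/f'(s).
s_0 = 1.230000: f = -4.029133, f' = 4.538700 → s_1 = 1.230000 - (-4.029133)/(4.538700) = 2.117728
s_1 = 2.117728: f = 3.607533, f' = 13.454321 → s_2 = 2.117728 - (3.607533)/(13.454321) = 1.849597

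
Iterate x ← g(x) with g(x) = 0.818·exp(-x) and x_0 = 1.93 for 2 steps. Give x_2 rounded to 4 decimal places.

0.7264

x_1 = g(1.930000) = 0.118731
x_2 = g(0.118731) = 0.726422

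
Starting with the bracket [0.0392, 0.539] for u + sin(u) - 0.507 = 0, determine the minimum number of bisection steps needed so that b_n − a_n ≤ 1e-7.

23

Initial width b − a = 0.539 − 0.0392 = 0.499800.
After n steps the width is (b−a)/2^n; need (b−a)/2^n ≤ 1e-7.
So n ≥ log₂(0.499800/1e-7) = log₂(4998000.0000) ≈ 22.2529.
Hence n = 23.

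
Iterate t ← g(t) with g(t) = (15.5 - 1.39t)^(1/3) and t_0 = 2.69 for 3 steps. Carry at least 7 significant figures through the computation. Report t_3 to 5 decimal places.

2.30760

t_1 = g(2.690000) = 2.274121
t_2 = g(2.274121) = 2.310786
t_3 = g(2.310786) = 2.307600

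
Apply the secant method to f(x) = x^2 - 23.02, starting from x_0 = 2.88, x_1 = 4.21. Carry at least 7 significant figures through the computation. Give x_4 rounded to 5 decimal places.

f(x_0) = -14.725600, f(x_1) = -5.295900
x_2 = 4.210000 - (-5.295900)·(4.210000 - 2.880000)/(-5.295900 - (-14.725600)) = 4.956953; f(x_2) = 1.551388
x_3 = 4.956953 - (1.551388)·(4.956953 - 4.210000)/(1.551388 - (-5.295900)) = 4.787716; f(x_3) = -0.097771
x_4 = 4.787716 - (-0.097771)·(4.787716 - 4.956953)/(-0.097771 - (1.551388)) = 4.797750; f(x_4) = -0.001597

4.79775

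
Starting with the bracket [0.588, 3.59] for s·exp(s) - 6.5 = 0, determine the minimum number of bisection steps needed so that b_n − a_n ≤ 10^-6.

22

Initial width b − a = 3.59 − 0.588 = 3.002000.
After n steps the width is (b−a)/2^n; need (b−a)/2^n ≤ 10^-6.
So n ≥ log₂(3.002000/10^-6) = log₂(3002000.0000) ≈ 21.5175.
Hence n = 22.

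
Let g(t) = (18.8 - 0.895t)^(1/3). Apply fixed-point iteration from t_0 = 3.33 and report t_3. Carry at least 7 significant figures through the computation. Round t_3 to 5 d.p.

2.54680

t_1 = g(3.330000) = 2.510339
t_2 = g(2.510339) = 2.548557
t_3 = g(2.548557) = 2.546801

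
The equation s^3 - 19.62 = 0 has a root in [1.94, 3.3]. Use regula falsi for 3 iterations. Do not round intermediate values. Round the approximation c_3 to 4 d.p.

f(1.940000) = -12.318616, f(3.300000) = 16.317000
step 1: c = 2.525052, f(c) = -3.520557 < 0 → new bracket [2.525052, 3.300000]
step 2: c = 2.662581, f(c) = -0.744059 < 0 → new bracket [2.662581, 3.300000]
step 3: c = 2.690380, f(c) = -0.146639 < 0 → new bracket [2.690380, 3.300000]

2.6904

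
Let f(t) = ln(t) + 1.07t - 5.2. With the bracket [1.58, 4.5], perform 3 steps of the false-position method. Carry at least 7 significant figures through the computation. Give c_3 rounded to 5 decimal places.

3.65035

f(1.580000) = -3.051975, f(4.500000) = 1.119077
step 1: c = 3.716575, f(c) = 0.089538 > 0 → new bracket [1.580000, 3.716575]
step 2: c = 3.655679, f(c) = 0.007859 > 0 → new bracket [1.580000, 3.655679]
step 3: c = 3.650348, f(c) = 0.000695 > 0 → new bracket [1.580000, 3.650348]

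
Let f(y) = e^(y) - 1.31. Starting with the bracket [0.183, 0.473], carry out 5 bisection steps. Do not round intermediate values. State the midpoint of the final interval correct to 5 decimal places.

0.26909

f(0.183000) = -0.109186, f(0.473000) = 0.294801 (opposite signs)
step 1: m = 0.328000, f(m) = 0.078189 > 0 → root in [0.183000, 0.328000]
step 2: m = 0.255500, f(m) = -0.018893 < 0 → root in [0.255500, 0.328000]
step 3: m = 0.291750, f(m) = 0.028768 > 0 → root in [0.255500, 0.291750]
step 4: m = 0.273625, f(m) = 0.004722 > 0 → root in [0.255500, 0.273625]
step 5: m = 0.264562, f(m) = -0.007139 < 0 → root in [0.264562, 0.273625]
Midpoint of [0.264562, 0.273625] = 0.269094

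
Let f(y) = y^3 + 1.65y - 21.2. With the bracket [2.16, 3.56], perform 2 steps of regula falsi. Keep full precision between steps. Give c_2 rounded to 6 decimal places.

f(2.160000) = -7.558304, f(3.560000) = 29.792016
step 1: c = 2.443307, f(c) = -2.582604 < 0 → new bracket [2.443307, 3.560000]
step 2: c = 2.532389, f(c) = -0.781366 < 0 → new bracket [2.532389, 3.560000]

2.532389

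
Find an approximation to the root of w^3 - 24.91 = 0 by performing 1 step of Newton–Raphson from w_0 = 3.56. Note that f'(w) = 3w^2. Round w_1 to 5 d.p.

3.02850

Newton update: w ← w − f(w)/f'(w).
w_0 = 3.560000: f = 20.208016, f' = 38.020800 → w_1 = 3.560000 - (20.208016)/(38.020800) = 3.028501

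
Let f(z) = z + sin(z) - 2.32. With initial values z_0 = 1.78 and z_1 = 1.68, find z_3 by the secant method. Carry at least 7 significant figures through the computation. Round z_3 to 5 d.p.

1.35821

Secant update: z_(k+1) = z_k − f(z_k)·(z_k − z_(k-1))/(f(z_k) − f(z_(k-1))).
f(z_0) = 0.438197, f(z_1) = 0.354043
z_2 = 1.680000 - (0.354043)·(1.680000 - 1.780000)/(0.354043 - (0.438197)) = 1.259288; f(z_2) = -0.108839
z_3 = 1.259288 - (-0.108839)·(1.259288 - 1.680000)/(-0.108839 - (0.354043)) = 1.358212; f(z_3) = 0.015701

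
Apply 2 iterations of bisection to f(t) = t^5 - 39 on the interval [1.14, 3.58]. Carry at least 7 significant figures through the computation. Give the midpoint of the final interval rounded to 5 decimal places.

2.05500

f(1.140000) = -37.074585, f(3.580000) = 549.051190 (opposite signs)
step 1: m = 2.360000, f(m) = 34.208248 > 0 → root in [1.140000, 2.360000]
step 2: m = 1.750000, f(m) = -22.586914 < 0 → root in [1.750000, 2.360000]
Midpoint of [1.750000, 2.360000] = 2.055000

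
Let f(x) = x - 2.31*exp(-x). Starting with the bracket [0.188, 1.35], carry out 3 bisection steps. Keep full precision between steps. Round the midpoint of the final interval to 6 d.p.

0.986875

f(0.188000) = -1.726100, f(1.350000) = 0.751155 (opposite signs)
step 1: m = 0.769000, f(m) = -0.301630 < 0 → root in [0.769000, 1.350000]
step 2: m = 1.059500, f(m) = 0.258787 > 0 → root in [0.769000, 1.059500]
step 3: m = 0.914250, f(m) = -0.011638 < 0 → root in [0.914250, 1.059500]
Midpoint of [0.914250, 1.059500] = 0.986875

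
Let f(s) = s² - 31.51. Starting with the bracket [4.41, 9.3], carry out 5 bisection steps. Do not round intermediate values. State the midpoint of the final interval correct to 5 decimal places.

f(4.410000) = -12.061900, f(9.300000) = 54.980000 (opposite signs)
step 1: m = 6.855000, f(m) = 15.481025 > 0 → root in [4.410000, 6.855000]
step 2: m = 5.632500, f(m) = 0.215056 > 0 → root in [4.410000, 5.632500]
step 3: m = 5.021250, f(m) = -6.297048 < 0 → root in [5.021250, 5.632500]
step 4: m = 5.326875, f(m) = -3.134403 < 0 → root in [5.326875, 5.632500]
step 5: m = 5.479688, f(m) = -1.483025 < 0 → root in [5.479688, 5.632500]
Midpoint of [5.479688, 5.632500] = 5.556094

5.55609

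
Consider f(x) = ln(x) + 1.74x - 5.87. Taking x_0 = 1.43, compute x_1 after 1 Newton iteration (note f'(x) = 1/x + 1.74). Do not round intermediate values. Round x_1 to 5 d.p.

x_0 = 1.430000: f = -3.024126, f' = 2.439301 → x_1 = 1.430000 - (-3.024126)/(2.439301) = 2.669751

2.66975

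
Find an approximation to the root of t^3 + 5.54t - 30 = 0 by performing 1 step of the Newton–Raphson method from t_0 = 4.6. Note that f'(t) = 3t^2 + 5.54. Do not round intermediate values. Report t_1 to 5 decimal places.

3.25517

t_0 = 4.600000: f = 92.820000, f' = 69.020000 → t_1 = 4.600000 - (92.820000)/(69.020000) = 3.255172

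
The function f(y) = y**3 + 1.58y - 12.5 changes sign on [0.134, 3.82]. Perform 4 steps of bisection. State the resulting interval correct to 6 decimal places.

f(0.134000) = -12.285874, f(3.820000) = 49.278568 (opposite signs)
step 1: m = 1.977000, f(m) = -1.649178 < 0 → root in [1.977000, 3.820000]
step 2: m = 2.898500, f(m) = 16.430805 > 0 → root in [1.977000, 2.898500]
step 3: m = 2.437750, f(m) = 5.838279 > 0 → root in [1.977000, 2.437750]
step 4: m = 2.207375, f(m) = 1.743097 > 0 → root in [1.977000, 2.207375]

[1.977000, 2.207375]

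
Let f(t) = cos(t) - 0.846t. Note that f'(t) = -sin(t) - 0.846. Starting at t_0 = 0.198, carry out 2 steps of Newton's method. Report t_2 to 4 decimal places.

Newton update: t ← t − f(t)/f'(t).
t_0 = 0.198000: f = 0.812954, f' = -1.042709 → t_1 = 0.198000 - (0.812954)/(-1.042709) = 0.977656
t_1 = 0.977656: f = -0.268129, f' = -1.675189 → t_2 = 0.977656 - (-0.268129)/(-1.675189) = 0.817597

0.8176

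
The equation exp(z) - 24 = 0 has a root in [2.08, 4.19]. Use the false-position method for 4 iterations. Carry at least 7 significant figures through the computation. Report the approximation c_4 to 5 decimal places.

f(2.080000) = -15.995531, f(4.190000) = 42.022791
step 1: c = 2.661723, f(c) = -9.679063 < 0 → new bracket [2.661723, 4.190000]
step 2: c = 2.947830, f(c) = -4.935457 < 0 → new bracket [2.947830, 4.190000]
step 3: c = 3.078386, f(c) = -2.276685 < 0 → new bracket [3.078386, 4.190000]
step 4: c = 3.135515, f(c) = -0.999514 < 0 → new bracket [3.135515, 4.190000]

3.13552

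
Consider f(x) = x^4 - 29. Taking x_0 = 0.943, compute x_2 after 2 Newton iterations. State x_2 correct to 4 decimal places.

f'(x) = 4x^3
x_0 = 0.943000: f = -28.209236, f' = 3.354247 → x_1 = 0.943000 - (-28.209236)/(3.354247) = 9.353005
x_1 = 9.353005: f = 7623.523647, f' = 3272.755049 → x_2 = 9.353005 - (7623.523647)/(3272.755049) = 7.023615

7.0236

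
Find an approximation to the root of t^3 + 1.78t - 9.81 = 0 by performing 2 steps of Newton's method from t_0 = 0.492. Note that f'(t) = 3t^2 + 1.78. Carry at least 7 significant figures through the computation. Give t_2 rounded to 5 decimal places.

2.77393

t_0 = 0.492000: f = -8.815145, f' = 2.506192 → t_1 = 0.492000 - (-8.815145)/(2.506192) = 4.009346
t_1 = 4.009346: f = 61.776295, f' = 50.004567 → t_2 = 4.009346 - (61.776295)/(50.004567) = 2.773933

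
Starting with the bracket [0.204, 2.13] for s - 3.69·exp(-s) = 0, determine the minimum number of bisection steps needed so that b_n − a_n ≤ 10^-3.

11

Initial width b − a = 2.13 − 0.204 = 1.926000.
After n steps the width is (b−a)/2^n; need (b−a)/2^n ≤ 10^-3.
So n ≥ log₂(1.926000/10^-3) = log₂(1926.0000) ≈ 10.9114.
Hence n = 11.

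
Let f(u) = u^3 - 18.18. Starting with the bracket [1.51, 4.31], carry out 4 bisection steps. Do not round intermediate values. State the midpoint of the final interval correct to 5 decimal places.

f(1.510000) = -14.737049, f(4.310000) = 61.882991 (opposite signs)
step 1: m = 2.910000, f(m) = 6.462171 > 0 → root in [1.510000, 2.910000]
step 2: m = 2.210000, f(m) = -7.386139 < 0 → root in [2.210000, 2.910000]
step 3: m = 2.560000, f(m) = -1.402784 < 0 → root in [2.560000, 2.910000]
step 4: m = 2.735000, f(m) = 2.278415 > 0 → root in [2.560000, 2.735000]
Midpoint of [2.560000, 2.735000] = 2.647500

2.64750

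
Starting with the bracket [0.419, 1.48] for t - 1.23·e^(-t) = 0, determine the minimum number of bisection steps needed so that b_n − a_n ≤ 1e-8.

27

Initial width b − a = 1.48 − 0.419 = 1.061000.
After n steps the width is (b−a)/2^n; need (b−a)/2^n ≤ 1e-8.
So n ≥ log₂(1.061000/1e-8) = log₂(106100000.0000) ≈ 26.6608.
Hence n = 27.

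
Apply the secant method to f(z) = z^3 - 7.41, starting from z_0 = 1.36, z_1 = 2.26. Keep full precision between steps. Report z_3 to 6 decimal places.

f(z_0) = -4.894544, f(z_1) = 4.133176
z_2 = 2.260000 - (4.133176)·(2.260000 - 1.360000)/(4.133176 - (-4.894544)) = 1.847952; f(z_2) = -1.099385
z_3 = 1.847952 - (-1.099385)·(1.847952 - 2.260000)/(-1.099385 - (4.133176)) = 1.934525; f(z_3) = -0.170262

1.934525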